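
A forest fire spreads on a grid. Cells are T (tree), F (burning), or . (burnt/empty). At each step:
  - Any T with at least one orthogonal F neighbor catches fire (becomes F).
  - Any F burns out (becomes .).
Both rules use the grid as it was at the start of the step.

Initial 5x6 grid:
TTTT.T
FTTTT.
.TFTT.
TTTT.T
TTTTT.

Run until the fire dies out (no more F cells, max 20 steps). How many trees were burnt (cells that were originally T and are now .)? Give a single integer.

Step 1: +6 fires, +2 burnt (F count now 6)
Step 2: +7 fires, +6 burnt (F count now 7)
Step 3: +5 fires, +7 burnt (F count now 5)
Step 4: +2 fires, +5 burnt (F count now 2)
Step 5: +0 fires, +2 burnt (F count now 0)
Fire out after step 5
Initially T: 22, now '.': 28
Total burnt (originally-T cells now '.'): 20

Answer: 20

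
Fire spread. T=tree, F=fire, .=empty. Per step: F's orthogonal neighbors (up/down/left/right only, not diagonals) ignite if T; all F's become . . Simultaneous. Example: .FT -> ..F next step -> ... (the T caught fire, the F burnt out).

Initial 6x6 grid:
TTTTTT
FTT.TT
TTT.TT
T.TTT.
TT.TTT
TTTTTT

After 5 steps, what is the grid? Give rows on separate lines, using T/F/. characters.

Step 1: 3 trees catch fire, 1 burn out
  FTTTTT
  .FT.TT
  FTT.TT
  T.TTT.
  TT.TTT
  TTTTTT
Step 2: 4 trees catch fire, 3 burn out
  .FTTTT
  ..F.TT
  .FT.TT
  F.TTT.
  TT.TTT
  TTTTTT
Step 3: 3 trees catch fire, 4 burn out
  ..FTTT
  ....TT
  ..F.TT
  ..TTT.
  FT.TTT
  TTTTTT
Step 4: 4 trees catch fire, 3 burn out
  ...FTT
  ....TT
  ....TT
  ..FTT.
  .F.TTT
  FTTTTT
Step 5: 3 trees catch fire, 4 burn out
  ....FT
  ....TT
  ....TT
  ...FT.
  ...TTT
  .FTTTT

....FT
....TT
....TT
...FT.
...TTT
.FTTTT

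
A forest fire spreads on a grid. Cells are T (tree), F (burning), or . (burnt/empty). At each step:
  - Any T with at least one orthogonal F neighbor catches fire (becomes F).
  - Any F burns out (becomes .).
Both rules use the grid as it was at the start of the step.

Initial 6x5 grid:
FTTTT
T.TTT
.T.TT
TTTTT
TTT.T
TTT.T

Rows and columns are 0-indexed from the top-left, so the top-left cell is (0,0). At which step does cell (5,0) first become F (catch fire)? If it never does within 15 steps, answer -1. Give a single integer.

Step 1: cell (5,0)='T' (+2 fires, +1 burnt)
Step 2: cell (5,0)='T' (+1 fires, +2 burnt)
Step 3: cell (5,0)='T' (+2 fires, +1 burnt)
Step 4: cell (5,0)='T' (+2 fires, +2 burnt)
Step 5: cell (5,0)='T' (+2 fires, +2 burnt)
Step 6: cell (5,0)='T' (+2 fires, +2 burnt)
Step 7: cell (5,0)='T' (+2 fires, +2 burnt)
Step 8: cell (5,0)='T' (+3 fires, +2 burnt)
Step 9: cell (5,0)='T' (+5 fires, +3 burnt)
Step 10: cell (5,0)='T' (+2 fires, +5 burnt)
Step 11: cell (5,0)='F' (+1 fires, +2 burnt)
  -> target ignites at step 11
Step 12: cell (5,0)='.' (+0 fires, +1 burnt)
  fire out at step 12

11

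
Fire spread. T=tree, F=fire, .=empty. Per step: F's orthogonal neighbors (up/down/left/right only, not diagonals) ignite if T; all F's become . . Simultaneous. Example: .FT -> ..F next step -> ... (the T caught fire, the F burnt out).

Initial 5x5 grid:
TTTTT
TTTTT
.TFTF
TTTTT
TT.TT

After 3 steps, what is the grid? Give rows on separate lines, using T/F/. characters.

Step 1: 6 trees catch fire, 2 burn out
  TTTTT
  TTFTF
  .F.F.
  TTFTF
  TT.TT
Step 2: 7 trees catch fire, 6 burn out
  TTFTF
  TF.F.
  .....
  TF.F.
  TT.TF
Step 3: 6 trees catch fire, 7 burn out
  TF.F.
  F....
  .....
  F....
  TF.F.

TF.F.
F....
.....
F....
TF.F.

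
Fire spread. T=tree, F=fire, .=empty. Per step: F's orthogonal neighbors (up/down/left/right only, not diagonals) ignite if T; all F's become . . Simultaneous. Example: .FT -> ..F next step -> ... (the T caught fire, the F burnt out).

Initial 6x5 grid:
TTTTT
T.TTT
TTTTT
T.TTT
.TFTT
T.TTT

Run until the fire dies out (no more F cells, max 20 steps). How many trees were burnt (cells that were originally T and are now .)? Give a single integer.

Answer: 24

Derivation:
Step 1: +4 fires, +1 burnt (F count now 4)
Step 2: +4 fires, +4 burnt (F count now 4)
Step 3: +5 fires, +4 burnt (F count now 5)
Step 4: +4 fires, +5 burnt (F count now 4)
Step 5: +5 fires, +4 burnt (F count now 5)
Step 6: +2 fires, +5 burnt (F count now 2)
Step 7: +0 fires, +2 burnt (F count now 0)
Fire out after step 7
Initially T: 25, now '.': 29
Total burnt (originally-T cells now '.'): 24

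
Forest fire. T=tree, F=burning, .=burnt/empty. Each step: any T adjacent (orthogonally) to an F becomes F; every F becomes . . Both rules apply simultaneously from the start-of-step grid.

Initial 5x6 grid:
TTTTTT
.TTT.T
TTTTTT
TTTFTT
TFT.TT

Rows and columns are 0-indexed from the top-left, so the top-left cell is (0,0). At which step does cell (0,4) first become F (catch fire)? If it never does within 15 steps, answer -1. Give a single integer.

Step 1: cell (0,4)='T' (+6 fires, +2 burnt)
Step 2: cell (0,4)='T' (+7 fires, +6 burnt)
Step 3: cell (0,4)='T' (+6 fires, +7 burnt)
Step 4: cell (0,4)='F' (+4 fires, +6 burnt)
  -> target ignites at step 4
Step 5: cell (0,4)='.' (+2 fires, +4 burnt)
Step 6: cell (0,4)='.' (+0 fires, +2 burnt)
  fire out at step 6

4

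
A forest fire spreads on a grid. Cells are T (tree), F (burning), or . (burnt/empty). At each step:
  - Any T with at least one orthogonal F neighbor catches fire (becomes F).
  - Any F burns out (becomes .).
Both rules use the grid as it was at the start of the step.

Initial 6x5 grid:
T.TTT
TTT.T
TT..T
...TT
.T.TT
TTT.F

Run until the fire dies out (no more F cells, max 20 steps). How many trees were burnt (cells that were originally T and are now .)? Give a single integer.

Step 1: +1 fires, +1 burnt (F count now 1)
Step 2: +2 fires, +1 burnt (F count now 2)
Step 3: +2 fires, +2 burnt (F count now 2)
Step 4: +1 fires, +2 burnt (F count now 1)
Step 5: +1 fires, +1 burnt (F count now 1)
Step 6: +1 fires, +1 burnt (F count now 1)
Step 7: +1 fires, +1 burnt (F count now 1)
Step 8: +1 fires, +1 burnt (F count now 1)
Step 9: +1 fires, +1 burnt (F count now 1)
Step 10: +2 fires, +1 burnt (F count now 2)
Step 11: +2 fires, +2 burnt (F count now 2)
Step 12: +0 fires, +2 burnt (F count now 0)
Fire out after step 12
Initially T: 19, now '.': 26
Total burnt (originally-T cells now '.'): 15

Answer: 15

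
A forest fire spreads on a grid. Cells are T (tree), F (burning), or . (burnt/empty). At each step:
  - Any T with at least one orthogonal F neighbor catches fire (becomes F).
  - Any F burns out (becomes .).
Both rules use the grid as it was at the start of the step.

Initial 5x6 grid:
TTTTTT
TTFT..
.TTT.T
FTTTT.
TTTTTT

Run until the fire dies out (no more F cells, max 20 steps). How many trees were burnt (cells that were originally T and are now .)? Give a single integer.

Step 1: +6 fires, +2 burnt (F count now 6)
Step 2: +7 fires, +6 burnt (F count now 7)
Step 3: +4 fires, +7 burnt (F count now 4)
Step 4: +3 fires, +4 burnt (F count now 3)
Step 5: +1 fires, +3 burnt (F count now 1)
Step 6: +1 fires, +1 burnt (F count now 1)
Step 7: +0 fires, +1 burnt (F count now 0)
Fire out after step 7
Initially T: 23, now '.': 29
Total burnt (originally-T cells now '.'): 22

Answer: 22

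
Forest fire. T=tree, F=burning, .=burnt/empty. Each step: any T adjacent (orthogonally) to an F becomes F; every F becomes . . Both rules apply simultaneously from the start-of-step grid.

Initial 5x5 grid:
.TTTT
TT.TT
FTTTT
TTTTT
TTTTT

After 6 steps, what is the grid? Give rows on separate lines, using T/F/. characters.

Step 1: 3 trees catch fire, 1 burn out
  .TTTT
  FT.TT
  .FTTT
  FTTTT
  TTTTT
Step 2: 4 trees catch fire, 3 burn out
  .TTTT
  .F.TT
  ..FTT
  .FTTT
  FTTTT
Step 3: 4 trees catch fire, 4 burn out
  .FTTT
  ...TT
  ...FT
  ..FTT
  .FTTT
Step 4: 5 trees catch fire, 4 burn out
  ..FTT
  ...FT
  ....F
  ...FT
  ..FTT
Step 5: 4 trees catch fire, 5 burn out
  ...FT
  ....F
  .....
  ....F
  ...FT
Step 6: 2 trees catch fire, 4 burn out
  ....F
  .....
  .....
  .....
  ....F

....F
.....
.....
.....
....F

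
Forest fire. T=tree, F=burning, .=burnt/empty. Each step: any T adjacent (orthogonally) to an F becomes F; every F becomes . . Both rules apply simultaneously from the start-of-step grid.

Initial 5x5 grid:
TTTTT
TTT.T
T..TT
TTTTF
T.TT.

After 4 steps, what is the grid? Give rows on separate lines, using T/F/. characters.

Step 1: 2 trees catch fire, 1 burn out
  TTTTT
  TTT.T
  T..TF
  TTTF.
  T.TT.
Step 2: 4 trees catch fire, 2 burn out
  TTTTT
  TTT.F
  T..F.
  TTF..
  T.TF.
Step 3: 3 trees catch fire, 4 burn out
  TTTTF
  TTT..
  T....
  TF...
  T.F..
Step 4: 2 trees catch fire, 3 burn out
  TTTF.
  TTT..
  T....
  F....
  T....

TTTF.
TTT..
T....
F....
T....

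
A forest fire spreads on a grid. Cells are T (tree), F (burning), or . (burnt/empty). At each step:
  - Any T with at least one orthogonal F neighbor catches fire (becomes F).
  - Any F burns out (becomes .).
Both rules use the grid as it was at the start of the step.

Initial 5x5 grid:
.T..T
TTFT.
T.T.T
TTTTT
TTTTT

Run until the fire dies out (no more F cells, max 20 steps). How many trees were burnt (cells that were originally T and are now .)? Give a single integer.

Answer: 17

Derivation:
Step 1: +3 fires, +1 burnt (F count now 3)
Step 2: +3 fires, +3 burnt (F count now 3)
Step 3: +4 fires, +3 burnt (F count now 4)
Step 4: +4 fires, +4 burnt (F count now 4)
Step 5: +3 fires, +4 burnt (F count now 3)
Step 6: +0 fires, +3 burnt (F count now 0)
Fire out after step 6
Initially T: 18, now '.': 24
Total burnt (originally-T cells now '.'): 17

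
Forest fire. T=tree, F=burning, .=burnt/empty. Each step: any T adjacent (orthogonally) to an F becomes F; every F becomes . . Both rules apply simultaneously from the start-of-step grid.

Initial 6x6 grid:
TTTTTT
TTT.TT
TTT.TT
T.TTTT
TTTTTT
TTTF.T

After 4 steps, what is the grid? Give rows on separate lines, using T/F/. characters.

Step 1: 2 trees catch fire, 1 burn out
  TTTTTT
  TTT.TT
  TTT.TT
  T.TTTT
  TTTFTT
  TTF..T
Step 2: 4 trees catch fire, 2 burn out
  TTTTTT
  TTT.TT
  TTT.TT
  T.TFTT
  TTF.FT
  TF...T
Step 3: 5 trees catch fire, 4 burn out
  TTTTTT
  TTT.TT
  TTT.TT
  T.F.FT
  TF...F
  F....T
Step 4: 5 trees catch fire, 5 burn out
  TTTTTT
  TTT.TT
  TTF.FT
  T....F
  F.....
  .....F

TTTTTT
TTT.TT
TTF.FT
T....F
F.....
.....F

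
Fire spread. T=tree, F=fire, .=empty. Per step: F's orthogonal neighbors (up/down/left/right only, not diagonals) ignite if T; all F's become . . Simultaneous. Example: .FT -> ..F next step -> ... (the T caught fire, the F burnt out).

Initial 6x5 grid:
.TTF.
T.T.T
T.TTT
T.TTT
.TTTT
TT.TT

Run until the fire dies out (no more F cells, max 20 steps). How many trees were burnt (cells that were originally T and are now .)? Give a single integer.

Step 1: +1 fires, +1 burnt (F count now 1)
Step 2: +2 fires, +1 burnt (F count now 2)
Step 3: +1 fires, +2 burnt (F count now 1)
Step 4: +2 fires, +1 burnt (F count now 2)
Step 5: +3 fires, +2 burnt (F count now 3)
Step 6: +4 fires, +3 burnt (F count now 4)
Step 7: +3 fires, +4 burnt (F count now 3)
Step 8: +2 fires, +3 burnt (F count now 2)
Step 9: +0 fires, +2 burnt (F count now 0)
Fire out after step 9
Initially T: 21, now '.': 27
Total burnt (originally-T cells now '.'): 18

Answer: 18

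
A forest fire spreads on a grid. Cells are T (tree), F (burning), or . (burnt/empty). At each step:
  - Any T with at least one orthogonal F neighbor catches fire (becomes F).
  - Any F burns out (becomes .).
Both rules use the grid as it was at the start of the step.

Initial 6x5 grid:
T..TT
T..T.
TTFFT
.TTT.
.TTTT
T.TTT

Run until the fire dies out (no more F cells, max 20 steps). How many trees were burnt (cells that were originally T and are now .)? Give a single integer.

Step 1: +5 fires, +2 burnt (F count now 5)
Step 2: +5 fires, +5 burnt (F count now 5)
Step 3: +6 fires, +5 burnt (F count now 6)
Step 4: +2 fires, +6 burnt (F count now 2)
Step 5: +0 fires, +2 burnt (F count now 0)
Fire out after step 5
Initially T: 19, now '.': 29
Total burnt (originally-T cells now '.'): 18

Answer: 18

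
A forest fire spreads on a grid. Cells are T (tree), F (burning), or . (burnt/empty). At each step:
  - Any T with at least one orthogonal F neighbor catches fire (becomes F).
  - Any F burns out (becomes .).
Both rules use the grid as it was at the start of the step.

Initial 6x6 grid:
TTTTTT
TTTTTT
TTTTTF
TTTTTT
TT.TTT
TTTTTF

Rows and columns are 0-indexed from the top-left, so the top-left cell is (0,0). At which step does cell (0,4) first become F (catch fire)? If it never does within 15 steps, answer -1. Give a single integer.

Step 1: cell (0,4)='T' (+5 fires, +2 burnt)
Step 2: cell (0,4)='T' (+6 fires, +5 burnt)
Step 3: cell (0,4)='F' (+6 fires, +6 burnt)
  -> target ignites at step 3
Step 4: cell (0,4)='.' (+5 fires, +6 burnt)
Step 5: cell (0,4)='.' (+6 fires, +5 burnt)
Step 6: cell (0,4)='.' (+4 fires, +6 burnt)
Step 7: cell (0,4)='.' (+1 fires, +4 burnt)
Step 8: cell (0,4)='.' (+0 fires, +1 burnt)
  fire out at step 8

3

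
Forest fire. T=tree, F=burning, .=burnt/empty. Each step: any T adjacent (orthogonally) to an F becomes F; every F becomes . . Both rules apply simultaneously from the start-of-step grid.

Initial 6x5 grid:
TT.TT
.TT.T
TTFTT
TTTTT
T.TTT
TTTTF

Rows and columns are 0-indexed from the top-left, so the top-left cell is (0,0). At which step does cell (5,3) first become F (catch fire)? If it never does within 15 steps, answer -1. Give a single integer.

Step 1: cell (5,3)='F' (+6 fires, +2 burnt)
  -> target ignites at step 1
Step 2: cell (5,3)='.' (+9 fires, +6 burnt)
Step 3: cell (5,3)='.' (+4 fires, +9 burnt)
Step 4: cell (5,3)='.' (+4 fires, +4 burnt)
Step 5: cell (5,3)='.' (+1 fires, +4 burnt)
Step 6: cell (5,3)='.' (+0 fires, +1 burnt)
  fire out at step 6

1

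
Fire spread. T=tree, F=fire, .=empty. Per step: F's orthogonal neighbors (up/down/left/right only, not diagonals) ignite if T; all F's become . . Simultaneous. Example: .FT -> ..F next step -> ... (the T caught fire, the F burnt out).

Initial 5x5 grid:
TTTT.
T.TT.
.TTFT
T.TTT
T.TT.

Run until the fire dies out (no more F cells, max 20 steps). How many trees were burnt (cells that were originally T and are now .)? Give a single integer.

Answer: 15

Derivation:
Step 1: +4 fires, +1 burnt (F count now 4)
Step 2: +6 fires, +4 burnt (F count now 6)
Step 3: +2 fires, +6 burnt (F count now 2)
Step 4: +1 fires, +2 burnt (F count now 1)
Step 5: +1 fires, +1 burnt (F count now 1)
Step 6: +1 fires, +1 burnt (F count now 1)
Step 7: +0 fires, +1 burnt (F count now 0)
Fire out after step 7
Initially T: 17, now '.': 23
Total burnt (originally-T cells now '.'): 15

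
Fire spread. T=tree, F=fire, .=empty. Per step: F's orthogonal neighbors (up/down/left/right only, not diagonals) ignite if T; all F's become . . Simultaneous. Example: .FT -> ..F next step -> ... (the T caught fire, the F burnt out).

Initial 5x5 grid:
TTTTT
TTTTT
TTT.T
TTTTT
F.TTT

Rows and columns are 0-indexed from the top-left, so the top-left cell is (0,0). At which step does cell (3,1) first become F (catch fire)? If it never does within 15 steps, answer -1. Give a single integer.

Step 1: cell (3,1)='T' (+1 fires, +1 burnt)
Step 2: cell (3,1)='F' (+2 fires, +1 burnt)
  -> target ignites at step 2
Step 3: cell (3,1)='.' (+3 fires, +2 burnt)
Step 4: cell (3,1)='.' (+5 fires, +3 burnt)
Step 5: cell (3,1)='.' (+4 fires, +5 burnt)
Step 6: cell (3,1)='.' (+4 fires, +4 burnt)
Step 7: cell (3,1)='.' (+2 fires, +4 burnt)
Step 8: cell (3,1)='.' (+1 fires, +2 burnt)
Step 9: cell (3,1)='.' (+0 fires, +1 burnt)
  fire out at step 9

2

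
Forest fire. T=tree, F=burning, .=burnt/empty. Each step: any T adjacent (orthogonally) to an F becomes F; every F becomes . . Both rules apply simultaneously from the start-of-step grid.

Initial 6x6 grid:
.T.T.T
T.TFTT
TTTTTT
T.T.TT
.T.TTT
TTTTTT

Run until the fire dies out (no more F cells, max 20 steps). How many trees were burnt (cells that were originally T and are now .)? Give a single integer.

Answer: 26

Derivation:
Step 1: +4 fires, +1 burnt (F count now 4)
Step 2: +3 fires, +4 burnt (F count now 3)
Step 3: +5 fires, +3 burnt (F count now 5)
Step 4: +3 fires, +5 burnt (F count now 3)
Step 5: +5 fires, +3 burnt (F count now 5)
Step 6: +2 fires, +5 burnt (F count now 2)
Step 7: +1 fires, +2 burnt (F count now 1)
Step 8: +1 fires, +1 burnt (F count now 1)
Step 9: +2 fires, +1 burnt (F count now 2)
Step 10: +0 fires, +2 burnt (F count now 0)
Fire out after step 10
Initially T: 27, now '.': 35
Total burnt (originally-T cells now '.'): 26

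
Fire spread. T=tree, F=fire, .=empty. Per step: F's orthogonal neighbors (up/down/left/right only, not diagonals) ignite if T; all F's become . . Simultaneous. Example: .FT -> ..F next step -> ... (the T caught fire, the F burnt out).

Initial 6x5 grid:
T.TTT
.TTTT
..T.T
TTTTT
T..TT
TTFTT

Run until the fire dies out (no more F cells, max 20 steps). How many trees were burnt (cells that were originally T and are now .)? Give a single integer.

Step 1: +2 fires, +1 burnt (F count now 2)
Step 2: +3 fires, +2 burnt (F count now 3)
Step 3: +3 fires, +3 burnt (F count now 3)
Step 4: +3 fires, +3 burnt (F count now 3)
Step 5: +3 fires, +3 burnt (F count now 3)
Step 6: +2 fires, +3 burnt (F count now 2)
Step 7: +4 fires, +2 burnt (F count now 4)
Step 8: +1 fires, +4 burnt (F count now 1)
Step 9: +0 fires, +1 burnt (F count now 0)
Fire out after step 9
Initially T: 22, now '.': 29
Total burnt (originally-T cells now '.'): 21

Answer: 21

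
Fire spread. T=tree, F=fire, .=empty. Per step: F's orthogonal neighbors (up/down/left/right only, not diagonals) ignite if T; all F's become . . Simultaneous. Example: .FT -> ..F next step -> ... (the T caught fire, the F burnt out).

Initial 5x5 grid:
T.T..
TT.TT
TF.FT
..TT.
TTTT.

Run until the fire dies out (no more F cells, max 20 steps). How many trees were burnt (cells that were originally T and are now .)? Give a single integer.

Answer: 13

Derivation:
Step 1: +5 fires, +2 burnt (F count now 5)
Step 2: +4 fires, +5 burnt (F count now 4)
Step 3: +2 fires, +4 burnt (F count now 2)
Step 4: +1 fires, +2 burnt (F count now 1)
Step 5: +1 fires, +1 burnt (F count now 1)
Step 6: +0 fires, +1 burnt (F count now 0)
Fire out after step 6
Initially T: 14, now '.': 24
Total burnt (originally-T cells now '.'): 13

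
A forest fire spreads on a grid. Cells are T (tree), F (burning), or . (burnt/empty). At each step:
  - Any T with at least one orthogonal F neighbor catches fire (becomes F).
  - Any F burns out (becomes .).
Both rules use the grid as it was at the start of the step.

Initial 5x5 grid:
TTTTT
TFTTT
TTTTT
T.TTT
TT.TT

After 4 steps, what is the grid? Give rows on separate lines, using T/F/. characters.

Step 1: 4 trees catch fire, 1 burn out
  TFTTT
  F.FTT
  TFTTT
  T.TTT
  TT.TT
Step 2: 5 trees catch fire, 4 burn out
  F.FTT
  ...FT
  F.FTT
  T.TTT
  TT.TT
Step 3: 5 trees catch fire, 5 burn out
  ...FT
  ....F
  ...FT
  F.FTT
  TT.TT
Step 4: 4 trees catch fire, 5 burn out
  ....F
  .....
  ....F
  ...FT
  FT.TT

....F
.....
....F
...FT
FT.TT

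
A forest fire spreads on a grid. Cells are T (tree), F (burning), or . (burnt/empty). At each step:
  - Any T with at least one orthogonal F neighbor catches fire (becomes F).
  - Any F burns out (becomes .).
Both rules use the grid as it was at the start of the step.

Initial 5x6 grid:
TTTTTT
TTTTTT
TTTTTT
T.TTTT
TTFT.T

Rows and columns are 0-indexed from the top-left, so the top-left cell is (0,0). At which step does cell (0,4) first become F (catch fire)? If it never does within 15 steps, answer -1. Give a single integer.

Step 1: cell (0,4)='T' (+3 fires, +1 burnt)
Step 2: cell (0,4)='T' (+3 fires, +3 burnt)
Step 3: cell (0,4)='T' (+5 fires, +3 burnt)
Step 4: cell (0,4)='T' (+6 fires, +5 burnt)
Step 5: cell (0,4)='T' (+6 fires, +6 burnt)
Step 6: cell (0,4)='F' (+3 fires, +6 burnt)
  -> target ignites at step 6
Step 7: cell (0,4)='.' (+1 fires, +3 burnt)
Step 8: cell (0,4)='.' (+0 fires, +1 burnt)
  fire out at step 8

6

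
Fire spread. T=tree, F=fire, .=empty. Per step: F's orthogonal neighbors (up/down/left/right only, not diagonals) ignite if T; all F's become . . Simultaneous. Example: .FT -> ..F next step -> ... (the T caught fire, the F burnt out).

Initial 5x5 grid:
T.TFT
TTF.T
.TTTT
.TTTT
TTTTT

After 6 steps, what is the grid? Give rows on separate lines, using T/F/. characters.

Step 1: 4 trees catch fire, 2 burn out
  T.F.F
  TF..T
  .TFTT
  .TTTT
  TTTTT
Step 2: 5 trees catch fire, 4 burn out
  T....
  F...F
  .F.FT
  .TFTT
  TTTTT
Step 3: 5 trees catch fire, 5 burn out
  F....
  .....
  ....F
  .F.FT
  TTFTT
Step 4: 3 trees catch fire, 5 burn out
  .....
  .....
  .....
  ....F
  TF.FT
Step 5: 2 trees catch fire, 3 burn out
  .....
  .....
  .....
  .....
  F...F
Step 6: 0 trees catch fire, 2 burn out
  .....
  .....
  .....
  .....
  .....

.....
.....
.....
.....
.....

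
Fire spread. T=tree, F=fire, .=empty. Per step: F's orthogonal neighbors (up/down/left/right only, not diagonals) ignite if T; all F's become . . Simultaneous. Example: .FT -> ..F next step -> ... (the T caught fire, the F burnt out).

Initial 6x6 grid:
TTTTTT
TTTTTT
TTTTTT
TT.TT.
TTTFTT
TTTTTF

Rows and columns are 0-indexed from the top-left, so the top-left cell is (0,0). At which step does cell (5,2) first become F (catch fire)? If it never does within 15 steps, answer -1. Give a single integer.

Step 1: cell (5,2)='T' (+6 fires, +2 burnt)
Step 2: cell (5,2)='F' (+4 fires, +6 burnt)
  -> target ignites at step 2
Step 3: cell (5,2)='.' (+6 fires, +4 burnt)
Step 4: cell (5,2)='.' (+7 fires, +6 burnt)
Step 5: cell (5,2)='.' (+5 fires, +7 burnt)
Step 6: cell (5,2)='.' (+3 fires, +5 burnt)
Step 7: cell (5,2)='.' (+1 fires, +3 burnt)
Step 8: cell (5,2)='.' (+0 fires, +1 burnt)
  fire out at step 8

2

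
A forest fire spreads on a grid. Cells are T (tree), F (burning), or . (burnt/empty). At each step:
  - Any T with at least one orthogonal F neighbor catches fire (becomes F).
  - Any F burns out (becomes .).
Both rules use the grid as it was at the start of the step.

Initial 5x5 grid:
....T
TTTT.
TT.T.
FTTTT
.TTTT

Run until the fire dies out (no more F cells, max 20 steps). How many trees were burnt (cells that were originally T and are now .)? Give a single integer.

Answer: 15

Derivation:
Step 1: +2 fires, +1 burnt (F count now 2)
Step 2: +4 fires, +2 burnt (F count now 4)
Step 3: +3 fires, +4 burnt (F count now 3)
Step 4: +4 fires, +3 burnt (F count now 4)
Step 5: +2 fires, +4 burnt (F count now 2)
Step 6: +0 fires, +2 burnt (F count now 0)
Fire out after step 6
Initially T: 16, now '.': 24
Total burnt (originally-T cells now '.'): 15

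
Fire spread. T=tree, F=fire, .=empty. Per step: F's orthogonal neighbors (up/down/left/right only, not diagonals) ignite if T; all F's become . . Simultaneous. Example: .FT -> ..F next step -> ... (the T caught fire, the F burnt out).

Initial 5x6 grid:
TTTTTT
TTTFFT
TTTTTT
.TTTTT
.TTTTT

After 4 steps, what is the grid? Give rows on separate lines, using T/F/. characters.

Step 1: 6 trees catch fire, 2 burn out
  TTTFFT
  TTF..F
  TTTFFT
  .TTTTT
  .TTTTT
Step 2: 7 trees catch fire, 6 burn out
  TTF..F
  TF....
  TTF..F
  .TTFFT
  .TTTTT
Step 3: 7 trees catch fire, 7 burn out
  TF....
  F.....
  TF....
  .TF..F
  .TTFFT
Step 4: 5 trees catch fire, 7 burn out
  F.....
  ......
  F.....
  .F....
  .TF..F

F.....
......
F.....
.F....
.TF..F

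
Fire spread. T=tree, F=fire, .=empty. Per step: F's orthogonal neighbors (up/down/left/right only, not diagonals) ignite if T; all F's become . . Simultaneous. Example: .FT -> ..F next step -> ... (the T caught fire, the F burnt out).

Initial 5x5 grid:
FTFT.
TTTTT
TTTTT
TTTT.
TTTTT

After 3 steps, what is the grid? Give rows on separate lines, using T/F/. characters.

Step 1: 4 trees catch fire, 2 burn out
  .F.F.
  FTFTT
  TTTTT
  TTTT.
  TTTTT
Step 2: 4 trees catch fire, 4 burn out
  .....
  .F.FT
  FTFTT
  TTTT.
  TTTTT
Step 3: 5 trees catch fire, 4 burn out
  .....
  ....F
  .F.FT
  FTFT.
  TTTTT

.....
....F
.F.FT
FTFT.
TTTTT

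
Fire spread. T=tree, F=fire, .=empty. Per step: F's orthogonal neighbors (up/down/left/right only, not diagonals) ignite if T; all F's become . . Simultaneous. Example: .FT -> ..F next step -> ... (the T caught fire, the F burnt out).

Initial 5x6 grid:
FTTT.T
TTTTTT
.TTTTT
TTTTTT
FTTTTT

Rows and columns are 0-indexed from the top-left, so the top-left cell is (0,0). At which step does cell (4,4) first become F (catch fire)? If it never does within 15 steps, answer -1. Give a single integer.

Step 1: cell (4,4)='T' (+4 fires, +2 burnt)
Step 2: cell (4,4)='T' (+4 fires, +4 burnt)
Step 3: cell (4,4)='T' (+5 fires, +4 burnt)
Step 4: cell (4,4)='F' (+4 fires, +5 burnt)
  -> target ignites at step 4
Step 5: cell (4,4)='.' (+4 fires, +4 burnt)
Step 6: cell (4,4)='.' (+3 fires, +4 burnt)
Step 7: cell (4,4)='.' (+2 fires, +3 burnt)
Step 8: cell (4,4)='.' (+0 fires, +2 burnt)
  fire out at step 8

4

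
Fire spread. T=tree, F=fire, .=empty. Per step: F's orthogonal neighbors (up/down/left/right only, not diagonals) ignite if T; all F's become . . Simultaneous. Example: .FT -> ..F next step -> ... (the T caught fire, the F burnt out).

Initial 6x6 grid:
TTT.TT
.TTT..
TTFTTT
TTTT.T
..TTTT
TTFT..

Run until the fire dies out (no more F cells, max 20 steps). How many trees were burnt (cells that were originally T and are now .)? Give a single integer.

Step 1: +7 fires, +2 burnt (F count now 7)
Step 2: +9 fires, +7 burnt (F count now 9)
Step 3: +4 fires, +9 burnt (F count now 4)
Step 4: +3 fires, +4 burnt (F count now 3)
Step 5: +0 fires, +3 burnt (F count now 0)
Fire out after step 5
Initially T: 25, now '.': 34
Total burnt (originally-T cells now '.'): 23

Answer: 23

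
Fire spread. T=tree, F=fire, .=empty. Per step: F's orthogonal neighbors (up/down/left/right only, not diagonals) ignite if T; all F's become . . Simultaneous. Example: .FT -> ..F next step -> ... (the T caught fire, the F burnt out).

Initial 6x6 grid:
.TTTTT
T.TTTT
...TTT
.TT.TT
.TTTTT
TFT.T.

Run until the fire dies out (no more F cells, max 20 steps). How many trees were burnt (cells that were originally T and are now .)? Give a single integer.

Step 1: +3 fires, +1 burnt (F count now 3)
Step 2: +2 fires, +3 burnt (F count now 2)
Step 3: +2 fires, +2 burnt (F count now 2)
Step 4: +1 fires, +2 burnt (F count now 1)
Step 5: +3 fires, +1 burnt (F count now 3)
Step 6: +2 fires, +3 burnt (F count now 2)
Step 7: +3 fires, +2 burnt (F count now 3)
Step 8: +3 fires, +3 burnt (F count now 3)
Step 9: +3 fires, +3 burnt (F count now 3)
Step 10: +1 fires, +3 burnt (F count now 1)
Step 11: +1 fires, +1 burnt (F count now 1)
Step 12: +0 fires, +1 burnt (F count now 0)
Fire out after step 12
Initially T: 25, now '.': 35
Total burnt (originally-T cells now '.'): 24

Answer: 24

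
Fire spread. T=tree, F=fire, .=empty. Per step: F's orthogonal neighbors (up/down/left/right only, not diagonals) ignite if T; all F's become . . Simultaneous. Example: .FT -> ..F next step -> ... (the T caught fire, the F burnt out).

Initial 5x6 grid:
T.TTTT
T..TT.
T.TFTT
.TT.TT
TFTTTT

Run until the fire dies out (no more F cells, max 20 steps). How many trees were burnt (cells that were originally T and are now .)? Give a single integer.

Step 1: +6 fires, +2 burnt (F count now 6)
Step 2: +6 fires, +6 burnt (F count now 6)
Step 3: +4 fires, +6 burnt (F count now 4)
Step 4: +2 fires, +4 burnt (F count now 2)
Step 5: +0 fires, +2 burnt (F count now 0)
Fire out after step 5
Initially T: 21, now '.': 27
Total burnt (originally-T cells now '.'): 18

Answer: 18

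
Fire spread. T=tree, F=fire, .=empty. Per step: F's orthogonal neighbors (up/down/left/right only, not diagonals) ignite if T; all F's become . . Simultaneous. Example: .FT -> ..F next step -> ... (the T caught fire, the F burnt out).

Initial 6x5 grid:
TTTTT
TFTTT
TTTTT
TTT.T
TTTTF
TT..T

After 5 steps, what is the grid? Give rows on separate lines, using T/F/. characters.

Step 1: 7 trees catch fire, 2 burn out
  TFTTT
  F.FTT
  TFTTT
  TTT.F
  TTTF.
  TT..F
Step 2: 8 trees catch fire, 7 burn out
  F.FTT
  ...FT
  F.FTF
  TFT..
  TTF..
  TT...
Step 3: 6 trees catch fire, 8 burn out
  ...FT
  ....F
  ...F.
  F.F..
  TF...
  TT...
Step 4: 3 trees catch fire, 6 burn out
  ....F
  .....
  .....
  .....
  F....
  TF...
Step 5: 1 trees catch fire, 3 burn out
  .....
  .....
  .....
  .....
  .....
  F....

.....
.....
.....
.....
.....
F....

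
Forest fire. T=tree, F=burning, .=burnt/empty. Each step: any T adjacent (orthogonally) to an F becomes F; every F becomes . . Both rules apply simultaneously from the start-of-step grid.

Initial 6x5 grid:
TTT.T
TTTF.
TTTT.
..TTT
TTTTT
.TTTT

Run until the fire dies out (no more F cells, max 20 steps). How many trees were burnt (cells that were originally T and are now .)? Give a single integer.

Step 1: +2 fires, +1 burnt (F count now 2)
Step 2: +4 fires, +2 burnt (F count now 4)
Step 3: +6 fires, +4 burnt (F count now 6)
Step 4: +5 fires, +6 burnt (F count now 5)
Step 5: +3 fires, +5 burnt (F count now 3)
Step 6: +2 fires, +3 burnt (F count now 2)
Step 7: +0 fires, +2 burnt (F count now 0)
Fire out after step 7
Initially T: 23, now '.': 29
Total burnt (originally-T cells now '.'): 22

Answer: 22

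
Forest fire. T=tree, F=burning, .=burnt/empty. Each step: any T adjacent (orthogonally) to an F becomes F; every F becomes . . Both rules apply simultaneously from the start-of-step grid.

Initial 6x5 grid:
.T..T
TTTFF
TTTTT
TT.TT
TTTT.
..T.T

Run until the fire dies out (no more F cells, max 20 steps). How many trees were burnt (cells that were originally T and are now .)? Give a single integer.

Answer: 19

Derivation:
Step 1: +4 fires, +2 burnt (F count now 4)
Step 2: +4 fires, +4 burnt (F count now 4)
Step 3: +4 fires, +4 burnt (F count now 4)
Step 4: +3 fires, +4 burnt (F count now 3)
Step 5: +3 fires, +3 burnt (F count now 3)
Step 6: +1 fires, +3 burnt (F count now 1)
Step 7: +0 fires, +1 burnt (F count now 0)
Fire out after step 7
Initially T: 20, now '.': 29
Total burnt (originally-T cells now '.'): 19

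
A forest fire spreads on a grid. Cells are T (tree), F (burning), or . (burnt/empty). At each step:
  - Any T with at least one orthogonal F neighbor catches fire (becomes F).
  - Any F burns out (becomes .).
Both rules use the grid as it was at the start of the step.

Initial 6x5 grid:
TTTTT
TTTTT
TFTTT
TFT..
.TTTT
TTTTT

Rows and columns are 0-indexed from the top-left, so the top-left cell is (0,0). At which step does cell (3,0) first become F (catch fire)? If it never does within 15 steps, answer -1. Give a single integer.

Step 1: cell (3,0)='F' (+6 fires, +2 burnt)
  -> target ignites at step 1
Step 2: cell (3,0)='.' (+6 fires, +6 burnt)
Step 3: cell (3,0)='.' (+7 fires, +6 burnt)
Step 4: cell (3,0)='.' (+4 fires, +7 burnt)
Step 5: cell (3,0)='.' (+2 fires, +4 burnt)
Step 6: cell (3,0)='.' (+0 fires, +2 burnt)
  fire out at step 6

1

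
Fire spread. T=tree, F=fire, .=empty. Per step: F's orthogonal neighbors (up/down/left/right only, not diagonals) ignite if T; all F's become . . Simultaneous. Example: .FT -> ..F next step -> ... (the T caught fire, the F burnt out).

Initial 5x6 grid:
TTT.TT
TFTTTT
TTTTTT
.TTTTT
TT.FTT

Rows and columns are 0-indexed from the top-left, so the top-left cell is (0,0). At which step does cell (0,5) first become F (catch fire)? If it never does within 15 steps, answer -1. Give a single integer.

Step 1: cell (0,5)='T' (+6 fires, +2 burnt)
Step 2: cell (0,5)='T' (+10 fires, +6 burnt)
Step 3: cell (0,5)='T' (+4 fires, +10 burnt)
Step 4: cell (0,5)='T' (+4 fires, +4 burnt)
Step 5: cell (0,5)='F' (+1 fires, +4 burnt)
  -> target ignites at step 5
Step 6: cell (0,5)='.' (+0 fires, +1 burnt)
  fire out at step 6

5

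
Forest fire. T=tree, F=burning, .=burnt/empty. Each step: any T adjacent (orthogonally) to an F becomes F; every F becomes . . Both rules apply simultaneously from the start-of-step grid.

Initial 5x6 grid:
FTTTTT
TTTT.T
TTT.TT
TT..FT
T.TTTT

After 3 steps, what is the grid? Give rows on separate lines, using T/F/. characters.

Step 1: 5 trees catch fire, 2 burn out
  .FTTTT
  FTTT.T
  TTT.FT
  TT...F
  T.TTFT
Step 2: 6 trees catch fire, 5 burn out
  ..FTTT
  .FTT.T
  FTT..F
  TT....
  T.TF.F
Step 3: 6 trees catch fire, 6 burn out
  ...FTT
  ..FT.F
  .FT...
  FT....
  T.F...

...FTT
..FT.F
.FT...
FT....
T.F...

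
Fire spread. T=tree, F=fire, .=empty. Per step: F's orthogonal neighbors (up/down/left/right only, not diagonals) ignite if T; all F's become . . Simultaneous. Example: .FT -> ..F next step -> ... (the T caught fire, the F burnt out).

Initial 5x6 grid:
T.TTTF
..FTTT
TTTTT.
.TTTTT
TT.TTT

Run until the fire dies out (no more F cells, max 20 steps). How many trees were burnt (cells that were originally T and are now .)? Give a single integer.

Answer: 21

Derivation:
Step 1: +5 fires, +2 burnt (F count now 5)
Step 2: +5 fires, +5 burnt (F count now 5)
Step 3: +4 fires, +5 burnt (F count now 4)
Step 4: +3 fires, +4 burnt (F count now 3)
Step 5: +3 fires, +3 burnt (F count now 3)
Step 6: +1 fires, +3 burnt (F count now 1)
Step 7: +0 fires, +1 burnt (F count now 0)
Fire out after step 7
Initially T: 22, now '.': 29
Total burnt (originally-T cells now '.'): 21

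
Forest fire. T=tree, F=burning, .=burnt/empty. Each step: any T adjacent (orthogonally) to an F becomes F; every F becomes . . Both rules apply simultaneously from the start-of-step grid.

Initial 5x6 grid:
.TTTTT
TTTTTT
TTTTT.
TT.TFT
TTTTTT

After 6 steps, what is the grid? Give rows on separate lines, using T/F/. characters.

Step 1: 4 trees catch fire, 1 burn out
  .TTTTT
  TTTTTT
  TTTTF.
  TT.F.F
  TTTTFT
Step 2: 4 trees catch fire, 4 burn out
  .TTTTT
  TTTTFT
  TTTF..
  TT....
  TTTF.F
Step 3: 5 trees catch fire, 4 burn out
  .TTTFT
  TTTF.F
  TTF...
  TT....
  TTF...
Step 4: 5 trees catch fire, 5 burn out
  .TTF.F
  TTF...
  TF....
  TT....
  TF....
Step 5: 5 trees catch fire, 5 burn out
  .TF...
  TF....
  F.....
  TF....
  F.....
Step 6: 3 trees catch fire, 5 burn out
  .F....
  F.....
  ......
  F.....
  ......

.F....
F.....
......
F.....
......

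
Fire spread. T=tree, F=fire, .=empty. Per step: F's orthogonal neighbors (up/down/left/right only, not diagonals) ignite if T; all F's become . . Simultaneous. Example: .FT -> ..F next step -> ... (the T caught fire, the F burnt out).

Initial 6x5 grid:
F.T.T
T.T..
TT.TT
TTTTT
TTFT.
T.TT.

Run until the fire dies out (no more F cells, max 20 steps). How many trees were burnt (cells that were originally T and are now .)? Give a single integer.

Answer: 16

Derivation:
Step 1: +5 fires, +2 burnt (F count now 5)
Step 2: +5 fires, +5 burnt (F count now 5)
Step 3: +5 fires, +5 burnt (F count now 5)
Step 4: +1 fires, +5 burnt (F count now 1)
Step 5: +0 fires, +1 burnt (F count now 0)
Fire out after step 5
Initially T: 19, now '.': 27
Total burnt (originally-T cells now '.'): 16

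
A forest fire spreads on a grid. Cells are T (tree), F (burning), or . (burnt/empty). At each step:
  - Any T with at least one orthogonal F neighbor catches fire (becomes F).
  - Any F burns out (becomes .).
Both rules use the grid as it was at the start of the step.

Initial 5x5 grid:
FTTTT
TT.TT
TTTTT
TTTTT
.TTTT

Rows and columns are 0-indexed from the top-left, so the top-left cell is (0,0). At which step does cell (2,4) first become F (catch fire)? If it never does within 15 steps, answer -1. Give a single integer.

Step 1: cell (2,4)='T' (+2 fires, +1 burnt)
Step 2: cell (2,4)='T' (+3 fires, +2 burnt)
Step 3: cell (2,4)='T' (+3 fires, +3 burnt)
Step 4: cell (2,4)='T' (+4 fires, +3 burnt)
Step 5: cell (2,4)='T' (+4 fires, +4 burnt)
Step 6: cell (2,4)='F' (+3 fires, +4 burnt)
  -> target ignites at step 6
Step 7: cell (2,4)='.' (+2 fires, +3 burnt)
Step 8: cell (2,4)='.' (+1 fires, +2 burnt)
Step 9: cell (2,4)='.' (+0 fires, +1 burnt)
  fire out at step 9

6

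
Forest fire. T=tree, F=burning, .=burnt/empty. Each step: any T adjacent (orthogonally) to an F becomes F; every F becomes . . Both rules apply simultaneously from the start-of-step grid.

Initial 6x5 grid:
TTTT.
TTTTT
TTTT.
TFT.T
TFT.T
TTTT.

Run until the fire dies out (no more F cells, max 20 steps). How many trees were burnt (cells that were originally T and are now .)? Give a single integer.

Answer: 21

Derivation:
Step 1: +6 fires, +2 burnt (F count now 6)
Step 2: +5 fires, +6 burnt (F count now 5)
Step 3: +5 fires, +5 burnt (F count now 5)
Step 4: +3 fires, +5 burnt (F count now 3)
Step 5: +2 fires, +3 burnt (F count now 2)
Step 6: +0 fires, +2 burnt (F count now 0)
Fire out after step 6
Initially T: 23, now '.': 28
Total burnt (originally-T cells now '.'): 21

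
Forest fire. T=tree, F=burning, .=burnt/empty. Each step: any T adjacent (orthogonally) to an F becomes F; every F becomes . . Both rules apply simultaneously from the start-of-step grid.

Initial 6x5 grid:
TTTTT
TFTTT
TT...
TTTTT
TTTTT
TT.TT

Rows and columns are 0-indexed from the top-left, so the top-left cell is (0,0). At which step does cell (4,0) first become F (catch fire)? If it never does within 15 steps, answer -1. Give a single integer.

Step 1: cell (4,0)='T' (+4 fires, +1 burnt)
Step 2: cell (4,0)='T' (+5 fires, +4 burnt)
Step 3: cell (4,0)='T' (+5 fires, +5 burnt)
Step 4: cell (4,0)='F' (+5 fires, +5 burnt)
  -> target ignites at step 4
Step 5: cell (4,0)='.' (+3 fires, +5 burnt)
Step 6: cell (4,0)='.' (+2 fires, +3 burnt)
Step 7: cell (4,0)='.' (+1 fires, +2 burnt)
Step 8: cell (4,0)='.' (+0 fires, +1 burnt)
  fire out at step 8

4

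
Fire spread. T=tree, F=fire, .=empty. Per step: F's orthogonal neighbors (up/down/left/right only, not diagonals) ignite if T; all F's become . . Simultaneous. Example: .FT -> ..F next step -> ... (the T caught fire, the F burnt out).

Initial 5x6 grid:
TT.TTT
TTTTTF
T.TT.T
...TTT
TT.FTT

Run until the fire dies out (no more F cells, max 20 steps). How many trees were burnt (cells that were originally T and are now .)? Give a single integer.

Answer: 19

Derivation:
Step 1: +5 fires, +2 burnt (F count now 5)
Step 2: +6 fires, +5 burnt (F count now 6)
Step 3: +3 fires, +6 burnt (F count now 3)
Step 4: +1 fires, +3 burnt (F count now 1)
Step 5: +2 fires, +1 burnt (F count now 2)
Step 6: +2 fires, +2 burnt (F count now 2)
Step 7: +0 fires, +2 burnt (F count now 0)
Fire out after step 7
Initially T: 21, now '.': 28
Total burnt (originally-T cells now '.'): 19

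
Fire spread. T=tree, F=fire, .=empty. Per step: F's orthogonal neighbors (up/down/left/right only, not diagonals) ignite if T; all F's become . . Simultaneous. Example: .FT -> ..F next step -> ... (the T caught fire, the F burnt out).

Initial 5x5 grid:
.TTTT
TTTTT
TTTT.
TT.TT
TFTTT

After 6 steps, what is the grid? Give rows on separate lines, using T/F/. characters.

Step 1: 3 trees catch fire, 1 burn out
  .TTTT
  TTTTT
  TTTT.
  TF.TT
  F.FTT
Step 2: 3 trees catch fire, 3 burn out
  .TTTT
  TTTTT
  TFTT.
  F..TT
  ...FT
Step 3: 5 trees catch fire, 3 burn out
  .TTTT
  TFTTT
  F.FT.
  ...FT
  ....F
Step 4: 5 trees catch fire, 5 burn out
  .FTTT
  F.FTT
  ...F.
  ....F
  .....
Step 5: 2 trees catch fire, 5 burn out
  ..FTT
  ...FT
  .....
  .....
  .....
Step 6: 2 trees catch fire, 2 burn out
  ...FT
  ....F
  .....
  .....
  .....

...FT
....F
.....
.....
.....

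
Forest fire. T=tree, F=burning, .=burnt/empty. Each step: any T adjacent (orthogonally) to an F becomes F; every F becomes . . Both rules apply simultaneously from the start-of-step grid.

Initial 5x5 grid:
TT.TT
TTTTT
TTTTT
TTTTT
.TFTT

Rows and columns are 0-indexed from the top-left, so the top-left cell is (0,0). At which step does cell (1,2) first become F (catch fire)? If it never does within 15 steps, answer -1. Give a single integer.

Step 1: cell (1,2)='T' (+3 fires, +1 burnt)
Step 2: cell (1,2)='T' (+4 fires, +3 burnt)
Step 3: cell (1,2)='F' (+5 fires, +4 burnt)
  -> target ignites at step 3
Step 4: cell (1,2)='.' (+4 fires, +5 burnt)
Step 5: cell (1,2)='.' (+4 fires, +4 burnt)
Step 6: cell (1,2)='.' (+2 fires, +4 burnt)
Step 7: cell (1,2)='.' (+0 fires, +2 burnt)
  fire out at step 7

3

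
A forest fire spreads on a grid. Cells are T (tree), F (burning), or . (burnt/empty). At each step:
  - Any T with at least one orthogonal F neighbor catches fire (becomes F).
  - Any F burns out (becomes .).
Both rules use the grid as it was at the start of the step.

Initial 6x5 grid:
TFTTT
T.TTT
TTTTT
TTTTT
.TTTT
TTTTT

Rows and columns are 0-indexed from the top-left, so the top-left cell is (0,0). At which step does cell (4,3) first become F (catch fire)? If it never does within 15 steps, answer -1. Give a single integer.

Step 1: cell (4,3)='T' (+2 fires, +1 burnt)
Step 2: cell (4,3)='T' (+3 fires, +2 burnt)
Step 3: cell (4,3)='T' (+4 fires, +3 burnt)
Step 4: cell (4,3)='T' (+5 fires, +4 burnt)
Step 5: cell (4,3)='T' (+4 fires, +5 burnt)
Step 6: cell (4,3)='F' (+4 fires, +4 burnt)
  -> target ignites at step 6
Step 7: cell (4,3)='.' (+3 fires, +4 burnt)
Step 8: cell (4,3)='.' (+2 fires, +3 burnt)
Step 9: cell (4,3)='.' (+0 fires, +2 burnt)
  fire out at step 9

6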